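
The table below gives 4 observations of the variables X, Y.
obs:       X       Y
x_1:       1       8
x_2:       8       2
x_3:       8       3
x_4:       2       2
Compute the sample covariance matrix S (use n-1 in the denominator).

Step 1 — column means:
  mean(X) = (1 + 8 + 8 + 2) / 4 = 19/4 = 4.75
  mean(Y) = (8 + 2 + 3 + 2) / 4 = 15/4 = 3.75

Step 2 — sample covariance S[i,j] = (1/(n-1)) · Σ_k (x_{k,i} - mean_i) · (x_{k,j} - mean_j), with n-1 = 3.
  S[X,X] = ((-3.75)·(-3.75) + (3.25)·(3.25) + (3.25)·(3.25) + (-2.75)·(-2.75)) / 3 = 42.75/3 = 14.25
  S[X,Y] = ((-3.75)·(4.25) + (3.25)·(-1.75) + (3.25)·(-0.75) + (-2.75)·(-1.75)) / 3 = -19.25/3 = -6.4167
  S[Y,Y] = ((4.25)·(4.25) + (-1.75)·(-1.75) + (-0.75)·(-0.75) + (-1.75)·(-1.75)) / 3 = 24.75/3 = 8.25

S is symmetric (S[j,i] = S[i,j]). Assembling:

S = [[14.25, -6.4167],
 [-6.4167, 8.25]]


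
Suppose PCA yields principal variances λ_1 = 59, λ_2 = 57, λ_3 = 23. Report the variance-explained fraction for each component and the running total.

Step 1 — total variance = trace(Sigma) = Σ λ_i = 59 + 57 + 23 = 139.

Step 2 — fraction explained by component i = λ_i / Σ λ:
  PC1: 59/139 = 0.4245
  PC2: 57/139 = 0.4101
  PC3: 23/139 = 0.1655

Step 3 — cumulative fraction after k components = (λ_1 + ... + λ_k) / Σ λ:
  k = 1: 59/139 = 0.4245
  k = 2: (59 + 57)/139 = 116/139 = 0.8345
  k = 3: (59 + 57 + 23)/139 = 139/139 = 1

Summary (fraction, with percent):

explained: PC1 0.4245 (42.45%), PC2 0.4101 (41.01%), PC3 0.1655 (16.55%);  cumulative: 0.4245, 0.8345, 1


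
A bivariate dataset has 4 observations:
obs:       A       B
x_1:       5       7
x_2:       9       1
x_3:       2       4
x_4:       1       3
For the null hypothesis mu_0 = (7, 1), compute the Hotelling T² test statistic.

Step 1 — sample mean vector:
  mean(A) = (5 + 9 + 2 + 1) / 4 = 17/4 = 4.25
  mean(B) = (7 + 1 + 4 + 3) / 4 = 15/4 = 3.75
  x̄ = (4.25, 3.75),  deviation x̄ - mu_0 = (4.25, 3.75) - (7, 1) = (-2.75, 2.75).

Step 2 — sample covariance matrix, S[i,j] = (1/(n-1)) · Σ_k (x_{k,i} - mean_i) · (x_{k,j} - mean_j), divisor n-1 = 3:
  S[A,A] = ((0.75)·(0.75) + (4.75)·(4.75) + (-2.25)·(-2.25) + (-3.25)·(-3.25)) / 3 = 38.75/3 = 12.9167
  S[A,B] = ((0.75)·(3.25) + (4.75)·(-2.75) + (-2.25)·(0.25) + (-3.25)·(-0.75)) / 3 = -8.75/3 = -2.9167
  S[B,B] = ((3.25)·(3.25) + (-2.75)·(-2.75) + (0.25)·(0.25) + (-0.75)·(-0.75)) / 3 = 18.75/3 = 6.25
  S = [[12.9167, -2.9167],
 [-2.9167, 6.25]].

Step 3 — invert S. det(S) = 12.9167·6.25 - (-2.9167)² = 72.2222.
  S^{-1} = (1/det) · [[d, -b], [-b, a]] = [[0.0865, 0.0404],
 [0.0404, 0.1788]].

Step 4 — quadratic form (x̄ - mu_0)^T · S^{-1} · (x̄ - mu_0):
  S^{-1} · (x̄ - mu_0) = (-0.1269, 0.3808),
  (x̄ - mu_0)^T · [...] = (-2.75)·(-0.1269) + (2.75)·(0.3808) = 1.3962.

Step 5 — scale by n: T² = 4 · 1.3962 = 5.5846.

T² ≈ 5.5846


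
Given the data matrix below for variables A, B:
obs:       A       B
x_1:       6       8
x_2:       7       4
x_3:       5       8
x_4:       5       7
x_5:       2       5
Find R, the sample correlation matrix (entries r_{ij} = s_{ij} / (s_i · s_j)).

Step 1 — column means:
  mean(A) = (6 + 7 + 5 + 5 + 2) / 5 = 25/5 = 5
  mean(B) = (8 + 4 + 8 + 7 + 5) / 5 = 32/5 = 6.4

Step 2 — sample variances and covariances s[i,j] = (1/(n-1)) · Σ_k (x_{k,i} - mean_i) · (x_{k,j} - mean_j), with n-1 = 4:
  s[A,A] = ((1)·(1) + (2)·(2) + (0)·(0) + (0)·(0) + (-3)·(-3)) / 4 = 14/4 = 3.5
  s[A,B] = ((1)·(1.6) + (2)·(-2.4) + (0)·(1.6) + (0)·(0.6) + (-3)·(-1.4)) / 4 = 1/4 = 0.25
  s[B,B] = ((1.6)·(1.6) + (-2.4)·(-2.4) + (1.6)·(1.6) + (0.6)·(0.6) + (-1.4)·(-1.4)) / 4 = 13.2/4 = 3.3
  Sample standard deviations s_i = √(s[i,i]):
  s(A) = √(3.5) = 1.8708
  s(B) = √(3.3) = 1.8166

Step 3 — r_{ij} = s_{ij} / (s_i · s_j):
  r[A,A] = 1 (diagonal).
  r[A,B] = 0.25 / (1.8708 · 1.8166) = 0.25 / 3.3985 = 0.0736
  r[B,B] = 1 (diagonal).

R is symmetric with unit diagonal. Assembling:

R = [[1, 0.0736],
 [0.0736, 1]]


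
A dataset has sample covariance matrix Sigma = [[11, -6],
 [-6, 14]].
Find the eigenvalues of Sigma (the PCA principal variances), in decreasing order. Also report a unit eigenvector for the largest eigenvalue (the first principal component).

Step 1 — characteristic polynomial of 2×2 Sigma:
  det(Sigma - λI) = λ² - trace · λ + det = 0.
  trace = 11 + 14 = 25, det = 11·14 - (-6)² = 118.
Step 2 — discriminant:
  Δ = trace² - 4·det = 625 - 472 = 153.
Step 3 — eigenvalues:
  λ = (trace ± √Δ)/2 = (25 ± 12.3693)/2,
  λ_1 = 18.6847,  λ_2 = 6.3153.

Step 4 — unit eigenvector for λ_1: solve (Sigma - λ_1 I)v = 0. First row:
  (11 - 18.6847)·v_x + (-6)·v_y = 0, i.e. (-7.6847)·v_x + (-6)·v_y = 0,
  so v ∝ (b, λ_1 - a) = (-6, 7.6847); multiply by -1 so the first entry is positive: u = (6, -7.6847).
  ||u|| = √((6)² + (-7.6847)²) = √(95.054) ≈ 9.7496,
  v_1 = u/||u|| ≈ (0.6154, -0.7882) (||v_1|| = 1).

λ_1 = 18.6847,  λ_2 = 6.3153;  v_1 ≈ (0.6154, -0.7882)


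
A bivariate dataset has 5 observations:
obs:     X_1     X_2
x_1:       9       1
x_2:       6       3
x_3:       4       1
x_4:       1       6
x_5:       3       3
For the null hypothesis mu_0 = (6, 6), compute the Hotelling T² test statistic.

Step 1 — sample mean vector:
  mean(X_1) = (9 + 6 + 4 + 1 + 3) / 5 = 23/5 = 4.6
  mean(X_2) = (1 + 3 + 1 + 6 + 3) / 5 = 14/5 = 2.8
  x̄ = (4.6, 2.8),  deviation x̄ - mu_0 = (4.6, 2.8) - (6, 6) = (-1.4, -3.2).

Step 2 — sample covariance matrix, S[i,j] = (1/(n-1)) · Σ_k (x_{k,i} - mean_i) · (x_{k,j} - mean_j), divisor n-1 = 4:
  S[X_1,X_1] = ((4.4)·(4.4) + (1.4)·(1.4) + (-0.6)·(-0.6) + (-3.6)·(-3.6) + (-1.6)·(-1.6)) / 4 = 37.2/4 = 9.3
  S[X_1,X_2] = ((4.4)·(-1.8) + (1.4)·(0.2) + (-0.6)·(-1.8) + (-3.6)·(3.2) + (-1.6)·(0.2)) / 4 = -18.4/4 = -4.6
  S[X_2,X_2] = ((-1.8)·(-1.8) + (0.2)·(0.2) + (-1.8)·(-1.8) + (3.2)·(3.2) + (0.2)·(0.2)) / 4 = 16.8/4 = 4.2
  S = [[9.3, -4.6],
 [-4.6, 4.2]].

Step 3 — invert S. det(S) = 9.3·4.2 - (-4.6)² = 17.9.
  S^{-1} = (1/det) · [[d, -b], [-b, a]] = [[0.2346, 0.257],
 [0.257, 0.5196]].

Step 4 — quadratic form (x̄ - mu_0)^T · S^{-1} · (x̄ - mu_0):
  S^{-1} · (x̄ - mu_0) = (-1.1508, -2.0223),
  (x̄ - mu_0)^T · [...] = (-1.4)·(-1.1508) + (-3.2)·(-2.0223) = 8.0827.

Step 5 — scale by n: T² = 5 · 8.0827 = 40.4134.

T² ≈ 40.4134


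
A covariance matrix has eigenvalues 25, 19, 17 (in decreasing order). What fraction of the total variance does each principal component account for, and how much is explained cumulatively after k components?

Step 1 — total variance = trace(Sigma) = Σ λ_i = 25 + 19 + 17 = 61.

Step 2 — fraction explained by component i = λ_i / Σ λ:
  PC1: 25/61 = 0.4098
  PC2: 19/61 = 0.3115
  PC3: 17/61 = 0.2787

Step 3 — cumulative fraction after k components = (λ_1 + ... + λ_k) / Σ λ:
  k = 1: 25/61 = 0.4098
  k = 2: (25 + 19)/61 = 44/61 = 0.7213
  k = 3: (25 + 19 + 17)/61 = 61/61 = 1

Summary (fraction, with percent):

explained: PC1 0.4098 (40.98%), PC2 0.3115 (31.15%), PC3 0.2787 (27.87%);  cumulative: 0.4098, 0.7213, 1


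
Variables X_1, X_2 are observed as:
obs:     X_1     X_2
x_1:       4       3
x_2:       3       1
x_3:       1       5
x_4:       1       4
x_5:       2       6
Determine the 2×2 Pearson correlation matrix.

Step 1 — column means:
  mean(X_1) = (4 + 3 + 1 + 1 + 2) / 5 = 11/5 = 2.2
  mean(X_2) = (3 + 1 + 5 + 4 + 6) / 5 = 19/5 = 3.8

Step 2 — sample variances and covariances s[i,j] = (1/(n-1)) · Σ_k (x_{k,i} - mean_i) · (x_{k,j} - mean_j), with n-1 = 4:
  s[X_1,X_1] = ((1.8)·(1.8) + (0.8)·(0.8) + (-1.2)·(-1.2) + (-1.2)·(-1.2) + (-0.2)·(-0.2)) / 4 = 6.8/4 = 1.7
  s[X_1,X_2] = ((1.8)·(-0.8) + (0.8)·(-2.8) + (-1.2)·(1.2) + (-1.2)·(0.2) + (-0.2)·(2.2)) / 4 = -5.8/4 = -1.45
  s[X_2,X_2] = ((-0.8)·(-0.8) + (-2.8)·(-2.8) + (1.2)·(1.2) + (0.2)·(0.2) + (2.2)·(2.2)) / 4 = 14.8/4 = 3.7
  Sample standard deviations s_i = √(s[i,i]):
  s(X_1) = √(1.7) = 1.3038
  s(X_2) = √(3.7) = 1.9235

Step 3 — r_{ij} = s_{ij} / (s_i · s_j):
  r[X_1,X_1] = 1 (diagonal).
  r[X_1,X_2] = -1.45 / (1.3038 · 1.9235) = -1.45 / 2.508 = -0.5782
  r[X_2,X_2] = 1 (diagonal).

R is symmetric with unit diagonal. Assembling:

R = [[1, -0.5782],
 [-0.5782, 1]]


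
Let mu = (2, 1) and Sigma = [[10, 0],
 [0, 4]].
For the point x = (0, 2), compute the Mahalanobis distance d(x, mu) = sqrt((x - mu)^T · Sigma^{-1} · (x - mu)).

Step 1 — centre the observation: (x - mu) = (-2, 1).

Step 2 — invert Sigma. det(Sigma) = 10·4 - (0)² = 40.
  Sigma^{-1} = (1/det) · [[d, -b], [-b, a]] = [[0.1, 0],
 [0, 0.25]].

Step 3 — form the quadratic (x - mu)^T · Sigma^{-1} · (x - mu):
  Sigma^{-1} · (x - mu) = (-0.2, 0.25).
  (x - mu)^T · [Sigma^{-1} · (x - mu)] = (-2)·(-0.2) + (1)·(0.25) = 0.65.

Step 4 — take square root: d = √(0.65) ≈ 0.8062.

d(x, mu) = √(0.65) ≈ 0.8062


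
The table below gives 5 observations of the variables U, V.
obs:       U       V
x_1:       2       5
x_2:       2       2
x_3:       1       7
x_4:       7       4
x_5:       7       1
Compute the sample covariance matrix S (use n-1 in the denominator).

Step 1 — column means:
  mean(U) = (2 + 2 + 1 + 7 + 7) / 5 = 19/5 = 3.8
  mean(V) = (5 + 2 + 7 + 4 + 1) / 5 = 19/5 = 3.8

Step 2 — sample covariance S[i,j] = (1/(n-1)) · Σ_k (x_{k,i} - mean_i) · (x_{k,j} - mean_j), with n-1 = 4.
  S[U,U] = ((-1.8)·(-1.8) + (-1.8)·(-1.8) + (-2.8)·(-2.8) + (3.2)·(3.2) + (3.2)·(3.2)) / 4 = 34.8/4 = 8.7
  S[U,V] = ((-1.8)·(1.2) + (-1.8)·(-1.8) + (-2.8)·(3.2) + (3.2)·(0.2) + (3.2)·(-2.8)) / 4 = -16.2/4 = -4.05
  S[V,V] = ((1.2)·(1.2) + (-1.8)·(-1.8) + (3.2)·(3.2) + (0.2)·(0.2) + (-2.8)·(-2.8)) / 4 = 22.8/4 = 5.7

S is symmetric (S[j,i] = S[i,j]). Assembling:

S = [[8.7, -4.05],
 [-4.05, 5.7]]


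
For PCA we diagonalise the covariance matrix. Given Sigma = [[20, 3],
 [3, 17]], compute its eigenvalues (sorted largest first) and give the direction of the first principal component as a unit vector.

Step 1 — characteristic polynomial of 2×2 Sigma:
  det(Sigma - λI) = λ² - trace · λ + det = 0.
  trace = 20 + 17 = 37, det = 20·17 - (3)² = 331.
Step 2 — discriminant:
  Δ = trace² - 4·det = 1369 - 1324 = 45.
Step 3 — eigenvalues:
  λ = (trace ± √Δ)/2 = (37 ± 6.7082)/2,
  λ_1 = 21.8541,  λ_2 = 15.1459.

Step 4 — unit eigenvector for λ_1: solve (Sigma - λ_1 I)v = 0. First row:
  (20 - 21.8541)·v_x + (3)·v_y = 0, i.e. (-1.8541)·v_x + (3)·v_y = 0,
  so v ∝ (b, λ_1 - a) = (3, 1.8541) = u.
  ||u|| = √((3)² + (1.8541)²) = √(12.4377) ≈ 3.5267,
  v_1 = u/||u|| ≈ (0.8507, 0.5257) (||v_1|| = 1).

λ_1 = 21.8541,  λ_2 = 15.1459;  v_1 ≈ (0.8507, 0.5257)


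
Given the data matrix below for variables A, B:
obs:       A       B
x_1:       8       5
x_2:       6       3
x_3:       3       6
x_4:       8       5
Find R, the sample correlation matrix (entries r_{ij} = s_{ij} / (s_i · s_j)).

Step 1 — column means:
  mean(A) = (8 + 6 + 3 + 8) / 4 = 25/4 = 6.25
  mean(B) = (5 + 3 + 6 + 5) / 4 = 19/4 = 4.75

Step 2 — sample variances and covariances s[i,j] = (1/(n-1)) · Σ_k (x_{k,i} - mean_i) · (x_{k,j} - mean_j), with n-1 = 3:
  s[A,A] = ((1.75)·(1.75) + (-0.25)·(-0.25) + (-3.25)·(-3.25) + (1.75)·(1.75)) / 3 = 16.75/3 = 5.5833
  s[A,B] = ((1.75)·(0.25) + (-0.25)·(-1.75) + (-3.25)·(1.25) + (1.75)·(0.25)) / 3 = -2.75/3 = -0.9167
  s[B,B] = ((0.25)·(0.25) + (-1.75)·(-1.75) + (1.25)·(1.25) + (0.25)·(0.25)) / 3 = 4.75/3 = 1.5833
  Sample standard deviations s_i = √(s[i,i]):
  s(A) = √(5.5833) = 2.3629
  s(B) = √(1.5833) = 1.2583

Step 3 — r_{ij} = s_{ij} / (s_i · s_j):
  r[A,A] = 1 (diagonal).
  r[A,B] = -0.9167 / (2.3629 · 1.2583) = -0.9167 / 2.9733 = -0.3083
  r[B,B] = 1 (diagonal).

R is symmetric with unit diagonal. Assembling:

R = [[1, -0.3083],
 [-0.3083, 1]]


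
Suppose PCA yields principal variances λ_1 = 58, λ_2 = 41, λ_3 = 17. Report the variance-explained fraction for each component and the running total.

Step 1 — total variance = trace(Sigma) = Σ λ_i = 58 + 41 + 17 = 116.

Step 2 — fraction explained by component i = λ_i / Σ λ:
  PC1: 58/116 = 0.5
  PC2: 41/116 = 0.3534
  PC3: 17/116 = 0.1466

Step 3 — cumulative fraction after k components = (λ_1 + ... + λ_k) / Σ λ:
  k = 1: 58/116 = 0.5
  k = 2: (58 + 41)/116 = 99/116 = 0.8534
  k = 3: (58 + 41 + 17)/116 = 116/116 = 1

Summary (fraction, with percent):

explained: PC1 0.5 (50%), PC2 0.3534 (35.34%), PC3 0.1466 (14.66%);  cumulative: 0.5, 0.8534, 1


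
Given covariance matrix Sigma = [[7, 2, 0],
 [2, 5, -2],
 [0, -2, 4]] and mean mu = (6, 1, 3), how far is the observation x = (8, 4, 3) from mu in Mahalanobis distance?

Step 1 — centre the observation: (x - mu) = (2, 3, 0).

Step 2 — invert Sigma (cofactor / det for 3×3, or solve directly):
  Sigma^{-1} = [[0.1667, -0.0833, -0.0417],
 [-0.0833, 0.2917, 0.1458],
 [-0.0417, 0.1458, 0.3229]].

Step 3 — form the quadratic (x - mu)^T · Sigma^{-1} · (x - mu):
  Sigma^{-1} · (x - mu) = (0.0833, 0.7083, 0.3542).
  (x - mu)^T · [Sigma^{-1} · (x - mu)] = (2)·(0.0833) + (3)·(0.7083) + (0)·(0.3542) = 2.2917.

Step 4 — take square root: d = √(2.2917) ≈ 1.5138.

d(x, mu) = √(2.2917) ≈ 1.5138


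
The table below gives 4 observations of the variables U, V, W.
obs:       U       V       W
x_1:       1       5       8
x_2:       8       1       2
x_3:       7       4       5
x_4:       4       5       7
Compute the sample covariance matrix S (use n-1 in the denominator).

Step 1 — column means:
  mean(U) = (1 + 8 + 7 + 4) / 4 = 20/4 = 5
  mean(V) = (5 + 1 + 4 + 5) / 4 = 15/4 = 3.75
  mean(W) = (8 + 2 + 5 + 7) / 4 = 22/4 = 5.5

Step 2 — sample covariance S[i,j] = (1/(n-1)) · Σ_k (x_{k,i} - mean_i) · (x_{k,j} - mean_j), with n-1 = 3.
  S[U,U] = ((-4)·(-4) + (3)·(3) + (2)·(2) + (-1)·(-1)) / 3 = 30/3 = 10
  S[U,V] = ((-4)·(1.25) + (3)·(-2.75) + (2)·(0.25) + (-1)·(1.25)) / 3 = -14/3 = -4.6667
  S[U,W] = ((-4)·(2.5) + (3)·(-3.5) + (2)·(-0.5) + (-1)·(1.5)) / 3 = -23/3 = -7.6667
  S[V,V] = ((1.25)·(1.25) + (-2.75)·(-2.75) + (0.25)·(0.25) + (1.25)·(1.25)) / 3 = 10.75/3 = 3.5833
  S[V,W] = ((1.25)·(2.5) + (-2.75)·(-3.5) + (0.25)·(-0.5) + (1.25)·(1.5)) / 3 = 14.5/3 = 4.8333
  S[W,W] = ((2.5)·(2.5) + (-3.5)·(-3.5) + (-0.5)·(-0.5) + (1.5)·(1.5)) / 3 = 21/3 = 7

S is symmetric (S[j,i] = S[i,j]). Assembling:

S = [[10, -4.6667, -7.6667],
 [-4.6667, 3.5833, 4.8333],
 [-7.6667, 4.8333, 7]]


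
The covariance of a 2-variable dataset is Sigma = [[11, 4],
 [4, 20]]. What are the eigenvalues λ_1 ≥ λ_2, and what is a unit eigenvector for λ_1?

Step 1 — characteristic polynomial of 2×2 Sigma:
  det(Sigma - λI) = λ² - trace · λ + det = 0.
  trace = 11 + 20 = 31, det = 11·20 - (4)² = 204.
Step 2 — discriminant:
  Δ = trace² - 4·det = 961 - 816 = 145.
Step 3 — eigenvalues:
  λ = (trace ± √Δ)/2 = (31 ± 12.0416)/2,
  λ_1 = 21.5208,  λ_2 = 9.4792.

Step 4 — unit eigenvector for λ_1: solve (Sigma - λ_1 I)v = 0. First row:
  (11 - 21.5208)·v_x + (4)·v_y = 0, i.e. (-10.5208)·v_x + (4)·v_y = 0,
  so v ∝ (b, λ_1 - a) = (4, 10.5208) = u.
  ||u|| = √((4)² + (10.5208)²) = √(126.6872) ≈ 11.2555,
  v_1 = u/||u|| ≈ (0.3554, 0.9347) (||v_1|| = 1).

λ_1 = 21.5208,  λ_2 = 9.4792;  v_1 ≈ (0.3554, 0.9347)


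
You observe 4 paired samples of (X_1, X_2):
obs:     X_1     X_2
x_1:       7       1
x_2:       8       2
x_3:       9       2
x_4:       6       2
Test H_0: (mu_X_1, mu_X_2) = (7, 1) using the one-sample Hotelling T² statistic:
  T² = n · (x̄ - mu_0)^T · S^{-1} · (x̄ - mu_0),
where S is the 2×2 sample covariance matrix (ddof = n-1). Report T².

Step 1 — sample mean vector:
  mean(X_1) = (7 + 8 + 9 + 6) / 4 = 30/4 = 7.5
  mean(X_2) = (1 + 2 + 2 + 2) / 4 = 7/4 = 1.75
  x̄ = (7.5, 1.75),  deviation x̄ - mu_0 = (7.5, 1.75) - (7, 1) = (0.5, 0.75).

Step 2 — sample covariance matrix, S[i,j] = (1/(n-1)) · Σ_k (x_{k,i} - mean_i) · (x_{k,j} - mean_j), divisor n-1 = 3:
  S[X_1,X_1] = ((-0.5)·(-0.5) + (0.5)·(0.5) + (1.5)·(1.5) + (-1.5)·(-1.5)) / 3 = 5/3 = 1.6667
  S[X_1,X_2] = ((-0.5)·(-0.75) + (0.5)·(0.25) + (1.5)·(0.25) + (-1.5)·(0.25)) / 3 = 0.5/3 = 0.1667
  S[X_2,X_2] = ((-0.75)·(-0.75) + (0.25)·(0.25) + (0.25)·(0.25) + (0.25)·(0.25)) / 3 = 0.75/3 = 0.25
  S = [[1.6667, 0.1667],
 [0.1667, 0.25]].

Step 3 — invert S. det(S) = 1.6667·0.25 - (0.1667)² = 0.3889.
  S^{-1} = (1/det) · [[d, -b], [-b, a]] = [[0.6429, -0.4286],
 [-0.4286, 4.2857]].

Step 4 — quadratic form (x̄ - mu_0)^T · S^{-1} · (x̄ - mu_0):
  S^{-1} · (x̄ - mu_0) = (0, 3),
  (x̄ - mu_0)^T · [...] = (0.5)·(0) + (0.75)·(3) = 2.25.

Step 5 — scale by n: T² = 4 · 2.25 = 9.

T² ≈ 9


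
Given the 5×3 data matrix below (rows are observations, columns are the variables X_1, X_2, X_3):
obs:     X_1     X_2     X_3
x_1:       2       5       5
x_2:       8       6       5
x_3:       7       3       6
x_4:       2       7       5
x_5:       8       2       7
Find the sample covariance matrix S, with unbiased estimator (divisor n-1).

Step 1 — column means:
  mean(X_1) = (2 + 8 + 7 + 2 + 8) / 5 = 27/5 = 5.4
  mean(X_2) = (5 + 6 + 3 + 7 + 2) / 5 = 23/5 = 4.6
  mean(X_3) = (5 + 5 + 6 + 5 + 7) / 5 = 28/5 = 5.6

Step 2 — sample covariance S[i,j] = (1/(n-1)) · Σ_k (x_{k,i} - mean_i) · (x_{k,j} - mean_j), with n-1 = 4.
  S[X_1,X_1] = ((-3.4)·(-3.4) + (2.6)·(2.6) + (1.6)·(1.6) + (-3.4)·(-3.4) + (2.6)·(2.6)) / 4 = 39.2/4 = 9.8
  S[X_1,X_2] = ((-3.4)·(0.4) + (2.6)·(1.4) + (1.6)·(-1.6) + (-3.4)·(2.4) + (2.6)·(-2.6)) / 4 = -15.2/4 = -3.8
  S[X_1,X_3] = ((-3.4)·(-0.6) + (2.6)·(-0.6) + (1.6)·(0.4) + (-3.4)·(-0.6) + (2.6)·(1.4)) / 4 = 6.8/4 = 1.7
  S[X_2,X_2] = ((0.4)·(0.4) + (1.4)·(1.4) + (-1.6)·(-1.6) + (2.4)·(2.4) + (-2.6)·(-2.6)) / 4 = 17.2/4 = 4.3
  S[X_2,X_3] = ((0.4)·(-0.6) + (1.4)·(-0.6) + (-1.6)·(0.4) + (2.4)·(-0.6) + (-2.6)·(1.4)) / 4 = -6.8/4 = -1.7
  S[X_3,X_3] = ((-0.6)·(-0.6) + (-0.6)·(-0.6) + (0.4)·(0.4) + (-0.6)·(-0.6) + (1.4)·(1.4)) / 4 = 3.2/4 = 0.8

S is symmetric (S[j,i] = S[i,j]). Assembling:

S = [[9.8, -3.8, 1.7],
 [-3.8, 4.3, -1.7],
 [1.7, -1.7, 0.8]]


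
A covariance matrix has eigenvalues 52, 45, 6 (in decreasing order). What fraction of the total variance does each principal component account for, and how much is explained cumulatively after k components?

Step 1 — total variance = trace(Sigma) = Σ λ_i = 52 + 45 + 6 = 103.

Step 2 — fraction explained by component i = λ_i / Σ λ:
  PC1: 52/103 = 0.5049
  PC2: 45/103 = 0.4369
  PC3: 6/103 = 0.0583

Step 3 — cumulative fraction after k components = (λ_1 + ... + λ_k) / Σ λ:
  k = 1: 52/103 = 0.5049
  k = 2: (52 + 45)/103 = 97/103 = 0.9417
  k = 3: (52 + 45 + 6)/103 = 103/103 = 1

Summary (fraction, with percent):

explained: PC1 0.5049 (50.49%), PC2 0.4369 (43.69%), PC3 0.0583 (5.83%);  cumulative: 0.5049, 0.9417, 1


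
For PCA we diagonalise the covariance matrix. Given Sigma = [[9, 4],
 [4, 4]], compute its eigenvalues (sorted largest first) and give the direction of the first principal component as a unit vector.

Step 1 — characteristic polynomial of 2×2 Sigma:
  det(Sigma - λI) = λ² - trace · λ + det = 0.
  trace = 9 + 4 = 13, det = 9·4 - (4)² = 20.
Step 2 — discriminant:
  Δ = trace² - 4·det = 169 - 80 = 89.
Step 3 — eigenvalues:
  λ = (trace ± √Δ)/2 = (13 ± 9.434)/2,
  λ_1 = 11.217,  λ_2 = 1.783.

Step 4 — unit eigenvector for λ_1: solve (Sigma - λ_1 I)v = 0. First row:
  (9 - 11.217)·v_x + (4)·v_y = 0, i.e. (-2.217)·v_x + (4)·v_y = 0,
  so v ∝ (b, λ_1 - a) = (4, 2.217) = u.
  ||u|| = √((4)² + (2.217)²) = √(20.915) ≈ 4.5733,
  v_1 = u/||u|| ≈ (0.8746, 0.4848) (||v_1|| = 1).

λ_1 = 11.217,  λ_2 = 1.783;  v_1 ≈ (0.8746, 0.4848)


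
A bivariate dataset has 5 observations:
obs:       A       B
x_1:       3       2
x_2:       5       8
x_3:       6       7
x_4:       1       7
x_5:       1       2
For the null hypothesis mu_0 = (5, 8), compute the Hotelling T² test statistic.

Step 1 — sample mean vector:
  mean(A) = (3 + 5 + 6 + 1 + 1) / 5 = 16/5 = 3.2
  mean(B) = (2 + 8 + 7 + 7 + 2) / 5 = 26/5 = 5.2
  x̄ = (3.2, 5.2),  deviation x̄ - mu_0 = (3.2, 5.2) - (5, 8) = (-1.8, -2.8).

Step 2 — sample covariance matrix, S[i,j] = (1/(n-1)) · Σ_k (x_{k,i} - mean_i) · (x_{k,j} - mean_j), divisor n-1 = 4:
  S[A,A] = ((-0.2)·(-0.2) + (1.8)·(1.8) + (2.8)·(2.8) + (-2.2)·(-2.2) + (-2.2)·(-2.2)) / 4 = 20.8/4 = 5.2
  S[A,B] = ((-0.2)·(-3.2) + (1.8)·(2.8) + (2.8)·(1.8) + (-2.2)·(1.8) + (-2.2)·(-3.2)) / 4 = 13.8/4 = 3.45
  S[B,B] = ((-3.2)·(-3.2) + (2.8)·(2.8) + (1.8)·(1.8) + (1.8)·(1.8) + (-3.2)·(-3.2)) / 4 = 34.8/4 = 8.7
  S = [[5.2, 3.45],
 [3.45, 8.7]].

Step 3 — invert S. det(S) = 5.2·8.7 - (3.45)² = 33.3375.
  S^{-1} = (1/det) · [[d, -b], [-b, a]] = [[0.261, -0.1035],
 [-0.1035, 0.156]].

Step 4 — quadratic form (x̄ - mu_0)^T · S^{-1} · (x̄ - mu_0):
  S^{-1} · (x̄ - mu_0) = (-0.18, -0.2505),
  (x̄ - mu_0)^T · [...] = (-1.8)·(-0.18) + (-2.8)·(-0.2505) = 1.0253.

Step 5 — scale by n: T² = 5 · 1.0253 = 5.1264.

T² ≈ 5.1264


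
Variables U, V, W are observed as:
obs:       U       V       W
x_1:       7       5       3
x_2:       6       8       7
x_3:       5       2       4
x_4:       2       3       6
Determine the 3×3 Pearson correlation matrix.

Step 1 — column means:
  mean(U) = (7 + 6 + 5 + 2) / 4 = 20/4 = 5
  mean(V) = (5 + 8 + 2 + 3) / 4 = 18/4 = 4.5
  mean(W) = (3 + 7 + 4 + 6) / 4 = 20/4 = 5

Step 2 — sample variances and covariances s[i,j] = (1/(n-1)) · Σ_k (x_{k,i} - mean_i) · (x_{k,j} - mean_j), with n-1 = 3:
  s[U,U] = ((2)·(2) + (1)·(1) + (0)·(0) + (-3)·(-3)) / 3 = 14/3 = 4.6667
  s[U,V] = ((2)·(0.5) + (1)·(3.5) + (0)·(-2.5) + (-3)·(-1.5)) / 3 = 9/3 = 3
  s[U,W] = ((2)·(-2) + (1)·(2) + (0)·(-1) + (-3)·(1)) / 3 = -5/3 = -1.6667
  s[V,V] = ((0.5)·(0.5) + (3.5)·(3.5) + (-2.5)·(-2.5) + (-1.5)·(-1.5)) / 3 = 21/3 = 7
  s[V,W] = ((0.5)·(-2) + (3.5)·(2) + (-2.5)·(-1) + (-1.5)·(1)) / 3 = 7/3 = 2.3333
  s[W,W] = ((-2)·(-2) + (2)·(2) + (-1)·(-1) + (1)·(1)) / 3 = 10/3 = 3.3333
  Sample standard deviations s_i = √(s[i,i]):
  s(U) = √(4.6667) = 2.1602
  s(V) = √(7) = 2.6458
  s(W) = √(3.3333) = 1.8257

Step 3 — r_{ij} = s_{ij} / (s_i · s_j):
  r[U,U] = 1 (diagonal).
  r[U,V] = 3 / (2.1602 · 2.6458) = 3 / 5.7155 = 0.5249
  r[U,W] = -1.6667 / (2.1602 · 1.8257) = -1.6667 / 3.9441 = -0.4226
  r[V,V] = 1 (diagonal).
  r[V,W] = 2.3333 / (2.6458 · 1.8257) = 2.3333 / 4.8305 = 0.483
  r[W,W] = 1 (diagonal).

R is symmetric with unit diagonal. Assembling:

R = [[1, 0.5249, -0.4226],
 [0.5249, 1, 0.483],
 [-0.4226, 0.483, 1]]


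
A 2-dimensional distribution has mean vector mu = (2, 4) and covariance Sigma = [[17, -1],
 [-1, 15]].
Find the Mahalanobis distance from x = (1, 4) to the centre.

Step 1 — centre the observation: (x - mu) = (-1, 0).

Step 2 — invert Sigma. det(Sigma) = 17·15 - (-1)² = 254.
  Sigma^{-1} = (1/det) · [[d, -b], [-b, a]] = [[0.0591, 0.0039],
 [0.0039, 0.0669]].

Step 3 — form the quadratic (x - mu)^T · Sigma^{-1} · (x - mu):
  Sigma^{-1} · (x - mu) = (-0.0591, -0.0039).
  (x - mu)^T · [Sigma^{-1} · (x - mu)] = (-1)·(-0.0591) + (0)·(-0.0039) = 0.0591.

Step 4 — take square root: d = √(0.0591) ≈ 0.243.

d(x, mu) = √(0.0591) ≈ 0.243


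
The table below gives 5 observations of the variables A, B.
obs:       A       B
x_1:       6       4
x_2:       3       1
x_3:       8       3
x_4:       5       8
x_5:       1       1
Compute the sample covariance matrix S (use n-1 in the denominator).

Step 1 — column means:
  mean(A) = (6 + 3 + 8 + 5 + 1) / 5 = 23/5 = 4.6
  mean(B) = (4 + 1 + 3 + 8 + 1) / 5 = 17/5 = 3.4

Step 2 — sample covariance S[i,j] = (1/(n-1)) · Σ_k (x_{k,i} - mean_i) · (x_{k,j} - mean_j), with n-1 = 4.
  S[A,A] = ((1.4)·(1.4) + (-1.6)·(-1.6) + (3.4)·(3.4) + (0.4)·(0.4) + (-3.6)·(-3.6)) / 4 = 29.2/4 = 7.3
  S[A,B] = ((1.4)·(0.6) + (-1.6)·(-2.4) + (3.4)·(-0.4) + (0.4)·(4.6) + (-3.6)·(-2.4)) / 4 = 13.8/4 = 3.45
  S[B,B] = ((0.6)·(0.6) + (-2.4)·(-2.4) + (-0.4)·(-0.4) + (4.6)·(4.6) + (-2.4)·(-2.4)) / 4 = 33.2/4 = 8.3

S is symmetric (S[j,i] = S[i,j]). Assembling:

S = [[7.3, 3.45],
 [3.45, 8.3]]


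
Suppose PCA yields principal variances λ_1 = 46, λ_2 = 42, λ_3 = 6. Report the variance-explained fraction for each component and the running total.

Step 1 — total variance = trace(Sigma) = Σ λ_i = 46 + 42 + 6 = 94.

Step 2 — fraction explained by component i = λ_i / Σ λ:
  PC1: 46/94 = 0.4894
  PC2: 42/94 = 0.4468
  PC3: 6/94 = 0.0638

Step 3 — cumulative fraction after k components = (λ_1 + ... + λ_k) / Σ λ:
  k = 1: 46/94 = 0.4894
  k = 2: (46 + 42)/94 = 88/94 = 0.9362
  k = 3: (46 + 42 + 6)/94 = 94/94 = 1

Summary (fraction, with percent):

explained: PC1 0.4894 (48.94%), PC2 0.4468 (44.68%), PC3 0.0638 (6.38%);  cumulative: 0.4894, 0.9362, 1


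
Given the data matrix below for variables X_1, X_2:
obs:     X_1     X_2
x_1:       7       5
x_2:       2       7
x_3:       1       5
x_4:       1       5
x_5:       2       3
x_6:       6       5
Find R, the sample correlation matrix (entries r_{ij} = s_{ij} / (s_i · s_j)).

Step 1 — column means:
  mean(X_1) = (7 + 2 + 1 + 1 + 2 + 6) / 6 = 19/6 = 3.1667
  mean(X_2) = (5 + 7 + 5 + 5 + 3 + 5) / 6 = 30/6 = 5

Step 2 — sample variances and covariances s[i,j] = (1/(n-1)) · Σ_k (x_{k,i} - mean_i) · (x_{k,j} - mean_j), with n-1 = 5:
  s[X_1,X_1] = ((3.8333)·(3.8333) + (-1.1667)·(-1.1667) + (-2.1667)·(-2.1667) + (-2.1667)·(-2.1667) + (-1.1667)·(-1.1667) + (2.8333)·(2.8333)) / 5 = 34.8333/5 = 6.9667
  s[X_1,X_2] = ((3.8333)·(0) + (-1.1667)·(2) + (-2.1667)·(0) + (-2.1667)·(0) + (-1.1667)·(-2) + (2.8333)·(0)) / 5 = 0/5 = 0
  s[X_2,X_2] = ((0)·(0) + (2)·(2) + (0)·(0) + (0)·(0) + (-2)·(-2) + (0)·(0)) / 5 = 8/5 = 1.6
  Sample standard deviations s_i = √(s[i,i]):
  s(X_1) = √(6.9667) = 2.6394
  s(X_2) = √(1.6) = 1.2649

Step 3 — r_{ij} = s_{ij} / (s_i · s_j):
  r[X_1,X_1] = 1 (diagonal).
  r[X_1,X_2] = 0 / (2.6394 · 1.2649) = 0 / 3.3387 = 0
  r[X_2,X_2] = 1 (diagonal).

R is symmetric with unit diagonal. Assembling:

R = [[1, 0],
 [0, 1]]


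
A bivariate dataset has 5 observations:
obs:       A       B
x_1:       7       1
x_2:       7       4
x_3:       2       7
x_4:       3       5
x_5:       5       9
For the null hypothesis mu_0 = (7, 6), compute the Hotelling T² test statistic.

Step 1 — sample mean vector:
  mean(A) = (7 + 7 + 2 + 3 + 5) / 5 = 24/5 = 4.8
  mean(B) = (1 + 4 + 7 + 5 + 9) / 5 = 26/5 = 5.2
  x̄ = (4.8, 5.2),  deviation x̄ - mu_0 = (4.8, 5.2) - (7, 6) = (-2.2, -0.8).

Step 2 — sample covariance matrix, S[i,j] = (1/(n-1)) · Σ_k (x_{k,i} - mean_i) · (x_{k,j} - mean_j), divisor n-1 = 4:
  S[A,A] = ((2.2)·(2.2) + (2.2)·(2.2) + (-2.8)·(-2.8) + (-1.8)·(-1.8) + (0.2)·(0.2)) / 4 = 20.8/4 = 5.2
  S[A,B] = ((2.2)·(-4.2) + (2.2)·(-1.2) + (-2.8)·(1.8) + (-1.8)·(-0.2) + (0.2)·(3.8)) / 4 = -15.8/4 = -3.95
  S[B,B] = ((-4.2)·(-4.2) + (-1.2)·(-1.2) + (1.8)·(1.8) + (-0.2)·(-0.2) + (3.8)·(3.8)) / 4 = 36.8/4 = 9.2
  S = [[5.2, -3.95],
 [-3.95, 9.2]].

Step 3 — invert S. det(S) = 5.2·9.2 - (-3.95)² = 32.2375.
  S^{-1} = (1/det) · [[d, -b], [-b, a]] = [[0.2854, 0.1225],
 [0.1225, 0.1613]].

Step 4 — quadratic form (x̄ - mu_0)^T · S^{-1} · (x̄ - mu_0):
  S^{-1} · (x̄ - mu_0) = (-0.7259, -0.3986),
  (x̄ - mu_0)^T · [...] = (-2.2)·(-0.7259) + (-0.8)·(-0.3986) = 1.9158.

Step 5 — scale by n: T² = 5 · 1.9158 = 9.5789.

T² ≈ 9.5789


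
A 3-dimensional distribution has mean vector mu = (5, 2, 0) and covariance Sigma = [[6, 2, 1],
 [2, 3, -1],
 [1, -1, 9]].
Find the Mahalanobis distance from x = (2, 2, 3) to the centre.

Step 1 — centre the observation: (x - mu) = (-3, 0, 3).

Step 2 — invert Sigma (cofactor / det for 3×3, or solve directly):
  Sigma^{-1} = [[0.2301, -0.1681, -0.0442],
 [-0.1681, 0.469, 0.0708],
 [-0.0442, 0.0708, 0.1239]].

Step 3 — form the quadratic (x - mu)^T · Sigma^{-1} · (x - mu):
  Sigma^{-1} · (x - mu) = (-0.823, 0.7168, 0.5044).
  (x - mu)^T · [Sigma^{-1} · (x - mu)] = (-3)·(-0.823) + (0)·(0.7168) + (3)·(0.5044) = 3.9823.

Step 4 — take square root: d = √(3.9823) ≈ 1.9956.

d(x, mu) = √(3.9823) ≈ 1.9956


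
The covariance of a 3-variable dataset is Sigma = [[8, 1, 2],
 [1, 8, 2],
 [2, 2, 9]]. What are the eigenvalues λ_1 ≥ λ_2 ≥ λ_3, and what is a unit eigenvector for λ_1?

Step 1 — characteristic polynomial p(λ) = det(λI - Sigma) = λ³ - tr·λ² + c_1·λ - det, where tr = trace, c_1 = sum of the principal 2×2 minors, det = det(Sigma):
  tr = 8 + 8 + 9 = 25,
  c_1 = (8·8 - (1)²) + (8·9 - (2)²) + (8·9 - (2)²) = 63 + 68 + 68 = 199,
  det = 8·(8·9 - (2)²) - (1)·((1)·9 - (2)·(2)) + (2)·((1)·(2) - 8·(2)) = 8·(68) - (1)·(5) + (2)·(-14) = 511.
  So p(λ) = λ³ - 25λ² + 199λ - 511.
Step 2 — look for an integer root (rational root theorem: any rational root is an integer divisor of 511). Testing λ = 7:
  p(7) = 343 - 1225 + 1393 - 511 = 0  ✓
  Dividing out (λ - 7): p(λ) = (λ - 7)(λ² - 18λ + 73).
Step 3 — remaining eigenvalues from the quadratic λ² - 18λ + 73 = 0:
  Δ = 18² - 4·73 = 324 - 292 = 32,  λ = (18 ± √32)/2 = (18 ± 5.6569)/2 ≈ 11.8284 or 6.1716.
  Sorted: λ_1 = 11.8284,  λ_2 = 7,  λ_3 = 6.1716  (check: sum = 25 = tr ✓).

Step 4 — unit eigenvector for λ_1 ≈ 11.8284: v spans the null space of (Sigma - λ_1 I), whose rows are
  r_1 = (-3.8284, 1, 2),  r_2 = (1, -3.8284, 2),  r_3 = (2, 2, -2.8284).
  v is orthogonal to every row, so take v ∝ r_1 × r_2 = ((1)·(2) - (2)·(-3.8284), (2)·(1) - (-3.8284)·(2), (-3.8284)·(-3.8284) - (1)·(1)) ≈ (9.6569, 9.6569, 13.6569).
  Let u = (9.6569, 9.6569, 13.6569).
  ||u|| = √((9.6569)² + (9.6569)² + (13.6569)²) = √(373.0193) ≈ 19.3137,  v_1 = u/||u|| ≈ (0.5, 0.5, 0.7071) (||v_1|| = 1).

λ_1 = 11.8284,  λ_2 = 7,  λ_3 = 6.1716;  v_1 ≈ (0.5, 0.5, 0.7071)


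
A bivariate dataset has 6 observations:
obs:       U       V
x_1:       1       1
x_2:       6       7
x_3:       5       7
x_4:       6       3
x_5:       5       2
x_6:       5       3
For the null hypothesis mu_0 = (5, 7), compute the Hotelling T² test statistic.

Step 1 — sample mean vector:
  mean(U) = (1 + 6 + 5 + 6 + 5 + 5) / 6 = 28/6 = 4.6667
  mean(V) = (1 + 7 + 7 + 3 + 2 + 3) / 6 = 23/6 = 3.8333
  x̄ = (4.6667, 3.8333),  deviation x̄ - mu_0 = (4.6667, 3.8333) - (5, 7) = (-0.3333, -3.1667).

Step 2 — sample covariance matrix, S[i,j] = (1/(n-1)) · Σ_k (x_{k,i} - mean_i) · (x_{k,j} - mean_j), divisor n-1 = 5:
  S[U,U] = ((-3.6667)·(-3.6667) + (1.3333)·(1.3333) + (0.3333)·(0.3333) + (1.3333)·(1.3333) + (0.3333)·(0.3333) + (0.3333)·(0.3333)) / 5 = 17.3333/5 = 3.4667
  S[U,V] = ((-3.6667)·(-2.8333) + (1.3333)·(3.1667) + (0.3333)·(3.1667) + (1.3333)·(-0.8333) + (0.3333)·(-1.8333) + (0.3333)·(-0.8333)) / 5 = 13.6667/5 = 2.7333
  S[V,V] = ((-2.8333)·(-2.8333) + (3.1667)·(3.1667) + (3.1667)·(3.1667) + (-0.8333)·(-0.8333) + (-1.8333)·(-1.8333) + (-0.8333)·(-0.8333)) / 5 = 32.8333/5 = 6.5667
  S = [[3.4667, 2.7333],
 [2.7333, 6.5667]].

Step 3 — invert S. det(S) = 3.4667·6.5667 - (2.7333)² = 15.2933.
  S^{-1} = (1/det) · [[d, -b], [-b, a]] = [[0.4294, -0.1787],
 [-0.1787, 0.2267]].

Step 4 — quadratic form (x̄ - mu_0)^T · S^{-1} · (x̄ - mu_0):
  S^{-1} · (x̄ - mu_0) = (0.4228, -0.6582),
  (x̄ - mu_0)^T · [...] = (-0.3333)·(0.4228) + (-3.1667)·(-0.6582) = 1.9435.

Step 5 — scale by n: T² = 6 · 1.9435 = 11.6609.

T² ≈ 11.6609


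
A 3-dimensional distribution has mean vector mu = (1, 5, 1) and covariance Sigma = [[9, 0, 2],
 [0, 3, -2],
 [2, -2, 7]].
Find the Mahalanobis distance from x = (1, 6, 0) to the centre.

Step 1 — centre the observation: (x - mu) = (0, 1, -1).

Step 2 — invert Sigma (cofactor / det for 3×3, or solve directly):
  Sigma^{-1} = [[0.1206, -0.0284, -0.0426],
 [-0.0284, 0.4184, 0.1277],
 [-0.0426, 0.1277, 0.1915]].

Step 3 — form the quadratic (x - mu)^T · Sigma^{-1} · (x - mu):
  Sigma^{-1} · (x - mu) = (0.0142, 0.2908, -0.0638).
  (x - mu)^T · [Sigma^{-1} · (x - mu)] = (0)·(0.0142) + (1)·(0.2908) + (-1)·(-0.0638) = 0.3546.

Step 4 — take square root: d = √(0.3546) ≈ 0.5955.

d(x, mu) = √(0.3546) ≈ 0.5955


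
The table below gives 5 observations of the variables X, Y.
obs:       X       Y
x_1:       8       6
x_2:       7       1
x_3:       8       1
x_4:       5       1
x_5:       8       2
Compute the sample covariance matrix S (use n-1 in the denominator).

Step 1 — column means:
  mean(X) = (8 + 7 + 8 + 5 + 8) / 5 = 36/5 = 7.2
  mean(Y) = (6 + 1 + 1 + 1 + 2) / 5 = 11/5 = 2.2

Step 2 — sample covariance S[i,j] = (1/(n-1)) · Σ_k (x_{k,i} - mean_i) · (x_{k,j} - mean_j), with n-1 = 4.
  S[X,X] = ((0.8)·(0.8) + (-0.2)·(-0.2) + (0.8)·(0.8) + (-2.2)·(-2.2) + (0.8)·(0.8)) / 4 = 6.8/4 = 1.7
  S[X,Y] = ((0.8)·(3.8) + (-0.2)·(-1.2) + (0.8)·(-1.2) + (-2.2)·(-1.2) + (0.8)·(-0.2)) / 4 = 4.8/4 = 1.2
  S[Y,Y] = ((3.8)·(3.8) + (-1.2)·(-1.2) + (-1.2)·(-1.2) + (-1.2)·(-1.2) + (-0.2)·(-0.2)) / 4 = 18.8/4 = 4.7

S is symmetric (S[j,i] = S[i,j]). Assembling:

S = [[1.7, 1.2],
 [1.2, 4.7]]


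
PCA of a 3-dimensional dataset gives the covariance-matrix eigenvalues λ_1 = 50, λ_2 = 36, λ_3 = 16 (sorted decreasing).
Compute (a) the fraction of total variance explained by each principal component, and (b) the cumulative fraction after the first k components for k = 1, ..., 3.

Step 1 — total variance = trace(Sigma) = Σ λ_i = 50 + 36 + 16 = 102.

Step 2 — fraction explained by component i = λ_i / Σ λ:
  PC1: 50/102 = 0.4902
  PC2: 36/102 = 0.3529
  PC3: 16/102 = 0.1569

Step 3 — cumulative fraction after k components = (λ_1 + ... + λ_k) / Σ λ:
  k = 1: 50/102 = 0.4902
  k = 2: (50 + 36)/102 = 86/102 = 0.8431
  k = 3: (50 + 36 + 16)/102 = 102/102 = 1

Summary (fraction, with percent):

explained: PC1 0.4902 (49.02%), PC2 0.3529 (35.29%), PC3 0.1569 (15.69%);  cumulative: 0.4902, 0.8431, 1


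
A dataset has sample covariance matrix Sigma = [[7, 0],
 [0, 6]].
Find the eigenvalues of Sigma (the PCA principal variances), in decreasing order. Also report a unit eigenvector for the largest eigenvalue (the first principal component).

Step 1 — characteristic polynomial of 2×2 Sigma:
  det(Sigma - λI) = λ² - trace · λ + det = 0.
  trace = 7 + 6 = 13, det = 7·6 - (0)² = 42.
Step 2 — discriminant:
  Δ = trace² - 4·det = 169 - 168 = 1.
Step 3 — eigenvalues:
  λ = (trace ± √Δ)/2 = (13 ± 1)/2,
  λ_1 = 7,  λ_2 = 6.

Step 4 — unit eigenvector for λ_1: Sigma is diagonal, so its eigenvectors are the coordinate axes. λ_1 = 7 is the diagonal entry on the first coordinate axis, hence
  v_1 = (1, 0) (||v_1|| = 1).

λ_1 = 7,  λ_2 = 6;  v_1 ≈ (1, 0)


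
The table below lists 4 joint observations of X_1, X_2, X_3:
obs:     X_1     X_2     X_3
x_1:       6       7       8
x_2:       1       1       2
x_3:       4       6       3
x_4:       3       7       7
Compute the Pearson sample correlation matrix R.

Step 1 — column means:
  mean(X_1) = (6 + 1 + 4 + 3) / 4 = 14/4 = 3.5
  mean(X_2) = (7 + 1 + 6 + 7) / 4 = 21/4 = 5.25
  mean(X_3) = (8 + 2 + 3 + 7) / 4 = 20/4 = 5

Step 2 — sample variances and covariances s[i,j] = (1/(n-1)) · Σ_k (x_{k,i} - mean_i) · (x_{k,j} - mean_j), with n-1 = 3:
  s[X_1,X_1] = ((2.5)·(2.5) + (-2.5)·(-2.5) + (0.5)·(0.5) + (-0.5)·(-0.5)) / 3 = 13/3 = 4.3333
  s[X_1,X_2] = ((2.5)·(1.75) + (-2.5)·(-4.25) + (0.5)·(0.75) + (-0.5)·(1.75)) / 3 = 14.5/3 = 4.8333
  s[X_1,X_3] = ((2.5)·(3) + (-2.5)·(-3) + (0.5)·(-2) + (-0.5)·(2)) / 3 = 13/3 = 4.3333
  s[X_2,X_2] = ((1.75)·(1.75) + (-4.25)·(-4.25) + (0.75)·(0.75) + (1.75)·(1.75)) / 3 = 24.75/3 = 8.25
  s[X_2,X_3] = ((1.75)·(3) + (-4.25)·(-3) + (0.75)·(-2) + (1.75)·(2)) / 3 = 20/3 = 6.6667
  s[X_3,X_3] = ((3)·(3) + (-3)·(-3) + (-2)·(-2) + (2)·(2)) / 3 = 26/3 = 8.6667
  Sample standard deviations s_i = √(s[i,i]):
  s(X_1) = √(4.3333) = 2.0817
  s(X_2) = √(8.25) = 2.8723
  s(X_3) = √(8.6667) = 2.9439

Step 3 — r_{ij} = s_{ij} / (s_i · s_j):
  r[X_1,X_1] = 1 (diagonal).
  r[X_1,X_2] = 4.8333 / (2.0817 · 2.8723) = 4.8333 / 5.9791 = 0.8084
  r[X_1,X_3] = 4.3333 / (2.0817 · 2.9439) = 4.3333 / 6.1283 = 0.7071
  r[X_2,X_2] = 1 (diagonal).
  r[X_2,X_3] = 6.6667 / (2.8723 · 2.9439) = 6.6667 / 8.4558 = 0.7884
  r[X_3,X_3] = 1 (diagonal).

R is symmetric with unit diagonal. Assembling:

R = [[1, 0.8084, 0.7071],
 [0.8084, 1, 0.7884],
 [0.7071, 0.7884, 1]]


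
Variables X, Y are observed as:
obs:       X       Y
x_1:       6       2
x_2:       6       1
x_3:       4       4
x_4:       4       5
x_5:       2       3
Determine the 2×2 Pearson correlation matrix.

Step 1 — column means:
  mean(X) = (6 + 6 + 4 + 4 + 2) / 5 = 22/5 = 4.4
  mean(Y) = (2 + 1 + 4 + 5 + 3) / 5 = 15/5 = 3

Step 2 — sample variances and covariances s[i,j] = (1/(n-1)) · Σ_k (x_{k,i} - mean_i) · (x_{k,j} - mean_j), with n-1 = 4:
  s[X,X] = ((1.6)·(1.6) + (1.6)·(1.6) + (-0.4)·(-0.4) + (-0.4)·(-0.4) + (-2.4)·(-2.4)) / 4 = 11.2/4 = 2.8
  s[X,Y] = ((1.6)·(-1) + (1.6)·(-2) + (-0.4)·(1) + (-0.4)·(2) + (-2.4)·(0)) / 4 = -6/4 = -1.5
  s[Y,Y] = ((-1)·(-1) + (-2)·(-2) + (1)·(1) + (2)·(2) + (0)·(0)) / 4 = 10/4 = 2.5
  Sample standard deviations s_i = √(s[i,i]):
  s(X) = √(2.8) = 1.6733
  s(Y) = √(2.5) = 1.5811

Step 3 — r_{ij} = s_{ij} / (s_i · s_j):
  r[X,X] = 1 (diagonal).
  r[X,Y] = -1.5 / (1.6733 · 1.5811) = -1.5 / 2.6458 = -0.5669
  r[Y,Y] = 1 (diagonal).

R is symmetric with unit diagonal. Assembling:

R = [[1, -0.5669],
 [-0.5669, 1]]


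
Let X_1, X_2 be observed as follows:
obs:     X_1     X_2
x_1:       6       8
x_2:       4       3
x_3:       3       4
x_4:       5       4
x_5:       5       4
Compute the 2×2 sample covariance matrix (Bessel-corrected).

Step 1 — column means:
  mean(X_1) = (6 + 4 + 3 + 5 + 5) / 5 = 23/5 = 4.6
  mean(X_2) = (8 + 3 + 4 + 4 + 4) / 5 = 23/5 = 4.6

Step 2 — sample covariance S[i,j] = (1/(n-1)) · Σ_k (x_{k,i} - mean_i) · (x_{k,j} - mean_j), with n-1 = 4.
  S[X_1,X_1] = ((1.4)·(1.4) + (-0.6)·(-0.6) + (-1.6)·(-1.6) + (0.4)·(0.4) + (0.4)·(0.4)) / 4 = 5.2/4 = 1.3
  S[X_1,X_2] = ((1.4)·(3.4) + (-0.6)·(-1.6) + (-1.6)·(-0.6) + (0.4)·(-0.6) + (0.4)·(-0.6)) / 4 = 6.2/4 = 1.55
  S[X_2,X_2] = ((3.4)·(3.4) + (-1.6)·(-1.6) + (-0.6)·(-0.6) + (-0.6)·(-0.6) + (-0.6)·(-0.6)) / 4 = 15.2/4 = 3.8

S is symmetric (S[j,i] = S[i,j]). Assembling:

S = [[1.3, 1.55],
 [1.55, 3.8]]


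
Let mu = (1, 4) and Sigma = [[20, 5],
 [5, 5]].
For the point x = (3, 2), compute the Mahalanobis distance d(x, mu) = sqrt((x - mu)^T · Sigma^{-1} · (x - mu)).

Step 1 — centre the observation: (x - mu) = (2, -2).

Step 2 — invert Sigma. det(Sigma) = 20·5 - (5)² = 75.
  Sigma^{-1} = (1/det) · [[d, -b], [-b, a]] = [[0.0667, -0.0667],
 [-0.0667, 0.2667]].

Step 3 — form the quadratic (x - mu)^T · Sigma^{-1} · (x - mu):
  Sigma^{-1} · (x - mu) = (0.2667, -0.6667).
  (x - mu)^T · [Sigma^{-1} · (x - mu)] = (2)·(0.2667) + (-2)·(-0.6667) = 1.8667.

Step 4 — take square root: d = √(1.8667) ≈ 1.3663.

d(x, mu) = √(1.8667) ≈ 1.3663


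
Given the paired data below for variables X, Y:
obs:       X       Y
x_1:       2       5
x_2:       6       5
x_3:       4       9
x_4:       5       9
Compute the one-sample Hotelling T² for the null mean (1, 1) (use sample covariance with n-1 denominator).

Step 1 — sample mean vector:
  mean(X) = (2 + 6 + 4 + 5) / 4 = 17/4 = 4.25
  mean(Y) = (5 + 5 + 9 + 9) / 4 = 28/4 = 7
  x̄ = (4.25, 7),  deviation x̄ - mu_0 = (4.25, 7) - (1, 1) = (3.25, 6).

Step 2 — sample covariance matrix, S[i,j] = (1/(n-1)) · Σ_k (x_{k,i} - mean_i) · (x_{k,j} - mean_j), divisor n-1 = 3:
  S[X,X] = ((-2.25)·(-2.25) + (1.75)·(1.75) + (-0.25)·(-0.25) + (0.75)·(0.75)) / 3 = 8.75/3 = 2.9167
  S[X,Y] = ((-2.25)·(-2) + (1.75)·(-2) + (-0.25)·(2) + (0.75)·(2)) / 3 = 2/3 = 0.6667
  S[Y,Y] = ((-2)·(-2) + (-2)·(-2) + (2)·(2) + (2)·(2)) / 3 = 16/3 = 5.3333
  S = [[2.9167, 0.6667],
 [0.6667, 5.3333]].

Step 3 — invert S. det(S) = 2.9167·5.3333 - (0.6667)² = 15.1111.
  S^{-1} = (1/det) · [[d, -b], [-b, a]] = [[0.3529, -0.0441],
 [-0.0441, 0.193]].

Step 4 — quadratic form (x̄ - mu_0)^T · S^{-1} · (x̄ - mu_0):
  S^{-1} · (x̄ - mu_0) = (0.8824, 1.0147),
  (x̄ - mu_0)^T · [...] = (3.25)·(0.8824) + (6)·(1.0147) = 8.9559.

Step 5 — scale by n: T² = 4 · 8.9559 = 35.8235.

T² ≈ 35.8235
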